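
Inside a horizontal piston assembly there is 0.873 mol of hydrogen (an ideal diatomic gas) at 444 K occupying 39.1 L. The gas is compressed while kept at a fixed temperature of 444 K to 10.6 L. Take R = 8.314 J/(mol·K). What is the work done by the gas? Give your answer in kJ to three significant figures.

Isothermal: W = nRT ln(V₂/V₁).
W = (0.873)(8.314)(444) × ln(10.6/39.1)
  = 3223 × -1.305
W_by_gas = -4206 J.

W ≈ -4.21 kJ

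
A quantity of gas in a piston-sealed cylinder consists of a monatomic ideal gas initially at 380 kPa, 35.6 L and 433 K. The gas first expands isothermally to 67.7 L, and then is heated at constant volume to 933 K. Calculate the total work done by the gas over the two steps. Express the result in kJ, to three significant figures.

Step 1 (isothermal): W = P₁V₁ ln(V₂/V₁) = (13528) ln(67.7/35.6) = 8695 J.
Step 2 (isochoric): W = 0 (constant volume).
W_total = 8695 + 0 = 8695 J.

W_total ≈ 8.69 kJ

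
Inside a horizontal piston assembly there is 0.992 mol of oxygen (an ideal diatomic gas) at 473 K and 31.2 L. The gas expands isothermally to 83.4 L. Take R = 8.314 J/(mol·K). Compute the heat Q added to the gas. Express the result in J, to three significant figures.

Q ≈ 3840 J

Isothermal ⇒ ΔU = 0, so Q = W = nRT ln(V₂/V₁).
Q = (0.992)(8.314)(473) ln(83.4/31.2) = 3901 × 0.9832 = 3836 J.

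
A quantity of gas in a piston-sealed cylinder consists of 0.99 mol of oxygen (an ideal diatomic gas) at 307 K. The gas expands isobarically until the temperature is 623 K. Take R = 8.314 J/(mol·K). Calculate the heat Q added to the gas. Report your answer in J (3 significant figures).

Q ≈ 9100 J

Isobaric: W = nRΔT = (0.99)(8.314)(316) = 2601 J.
ΔU = nCᵥΔT with Cᵥ = 5R/2: ΔU = (0.99)(20.79)(316) = 6502 J.
Q = ΔU + W = 6502 + 2601 = 9103 J.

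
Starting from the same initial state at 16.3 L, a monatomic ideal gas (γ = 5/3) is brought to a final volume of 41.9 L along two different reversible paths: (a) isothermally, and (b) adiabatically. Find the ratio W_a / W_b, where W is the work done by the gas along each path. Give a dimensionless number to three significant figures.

Path (a) isothermal: W = P₁V₁ ln(V₂/V₁) → W_a/(P₁V₁) = 0.9441.
Path (b) adiabatic: W = P₁V₁(1 − (V₁/V₂)^(γ−1))/(γ−1) → W_b/(P₁V₁) = 0.7006.
W_a / W_b = 0.9441 / 0.7006 = 1.348.

W_a / W_b ≈ 1.35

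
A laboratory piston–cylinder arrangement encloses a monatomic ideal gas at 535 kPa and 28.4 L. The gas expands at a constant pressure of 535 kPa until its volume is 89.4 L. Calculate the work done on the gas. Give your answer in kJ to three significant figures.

W ≈ -32.6 kJ

Isobaric: W = P ΔV.
W = (535 kPa)(89.4 − 28.4 L) = (535)(61) = 32635 J.
Work on gas = −W_by = -32635 J.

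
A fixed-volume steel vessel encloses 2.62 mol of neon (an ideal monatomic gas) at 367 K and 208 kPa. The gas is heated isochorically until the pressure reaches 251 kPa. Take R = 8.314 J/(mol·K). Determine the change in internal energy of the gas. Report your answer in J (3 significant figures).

Constant volume ⇒ W = 0, so Q = ΔU = nCᵥΔT with Cᵥ = 3R/2 = 12.47 J/(mol·K).
At constant V, T₂/T₁ = P₂/P₁ ⇒ ΔT = T₁(P₂/P₁ − 1) = 367·(251/208 − 1) = 75.87 K.
ΔU = (2.62)(12.47)(75.87) = 2479 J.

ΔU ≈ 2480 J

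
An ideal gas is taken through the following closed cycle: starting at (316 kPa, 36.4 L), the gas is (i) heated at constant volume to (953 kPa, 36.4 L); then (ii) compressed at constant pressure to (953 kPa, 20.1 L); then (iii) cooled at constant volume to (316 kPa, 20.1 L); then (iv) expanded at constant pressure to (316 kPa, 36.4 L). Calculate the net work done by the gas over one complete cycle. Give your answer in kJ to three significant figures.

Constant-volume legs do no work.
W(ii) = (953)(20.1 − 36.4) = -15534 J; W(iv) = (316)(36.4 − 20.1) = 5151 J.
W_net = -15534 + 5151 = -10383 J (the counter-clockwise enclosed area).

W_net ≈ -10.4 kJ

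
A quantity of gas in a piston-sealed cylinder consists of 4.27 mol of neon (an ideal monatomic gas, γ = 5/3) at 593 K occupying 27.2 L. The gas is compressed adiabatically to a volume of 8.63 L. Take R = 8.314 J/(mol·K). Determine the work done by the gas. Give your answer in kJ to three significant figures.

Adiabatic: TV^(γ−1) = const with γ = 5/3.
T₂ = T₁ (V₁/V₂)^(γ−1) = 593 × (27.2/8.63)^0.667 = 593 × 2.15 = 1275 K.
W_by = nCᵥ(T₁ − T₂) = (4.27)(12.47)(593 − 1275) = -36304 J.

W ≈ -36.3 kJ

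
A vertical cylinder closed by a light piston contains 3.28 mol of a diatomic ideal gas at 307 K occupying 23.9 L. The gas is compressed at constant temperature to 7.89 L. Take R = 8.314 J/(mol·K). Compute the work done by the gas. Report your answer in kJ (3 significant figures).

Isothermal: W = nRT ln(V₂/V₁).
W = (3.28)(8.314)(307) × ln(7.89/23.9)
  = 8372 × -1.108
W_by_gas = -9278 J.

W ≈ -9.28 kJ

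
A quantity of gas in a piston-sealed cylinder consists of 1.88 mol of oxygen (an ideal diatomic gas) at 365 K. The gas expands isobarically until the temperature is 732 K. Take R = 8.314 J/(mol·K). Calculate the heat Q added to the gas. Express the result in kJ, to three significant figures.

Isobaric: W = nRΔT = (1.88)(8.314)(367) = 5736 J.
ΔU = nCᵥΔT with Cᵥ = 5R/2: ΔU = (1.88)(20.79)(367) = 14341 J.
Q = ΔU + W = 14341 + 5736 = 20077 J.

Q ≈ 20.1 kJ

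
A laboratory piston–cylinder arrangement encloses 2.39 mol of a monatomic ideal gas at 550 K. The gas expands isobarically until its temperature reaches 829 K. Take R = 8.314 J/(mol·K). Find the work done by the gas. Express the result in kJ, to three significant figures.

Isobaric: W = P ΔV = nR ΔT.
W = (2.39)(8.314)(829 − 550) = 5544 J.

W ≈ 5.54 kJ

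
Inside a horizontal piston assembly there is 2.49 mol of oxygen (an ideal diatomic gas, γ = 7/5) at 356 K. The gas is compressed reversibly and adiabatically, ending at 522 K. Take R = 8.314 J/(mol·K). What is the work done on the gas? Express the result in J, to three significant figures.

W ≈ 8590 J

Adiabatic ⇒ Q = 0, so W_by = −ΔU = nCᵥ(T₁ − T₂).
Cᵥ = 5R/2 = 20.79 J/(mol·K).
W = (2.49)(20.79)(356 − 522) = -8591 J.
Work on gas = −W_by = 8591 J.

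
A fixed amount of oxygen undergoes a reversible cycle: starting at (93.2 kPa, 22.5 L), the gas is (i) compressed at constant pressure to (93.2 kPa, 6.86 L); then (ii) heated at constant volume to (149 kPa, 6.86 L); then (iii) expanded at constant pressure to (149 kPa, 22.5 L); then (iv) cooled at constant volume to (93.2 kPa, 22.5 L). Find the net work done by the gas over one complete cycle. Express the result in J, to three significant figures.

W_net ≈ 873 J

Constant-volume legs do no work.
W(i) = (93.2)(6.86 − 22.5) = -1458 J; W(iii) = (149)(22.5 − 6.86) = 2330 J.
W_net = -1458 + 2330 = 872.7 J (the clockwise enclosed area).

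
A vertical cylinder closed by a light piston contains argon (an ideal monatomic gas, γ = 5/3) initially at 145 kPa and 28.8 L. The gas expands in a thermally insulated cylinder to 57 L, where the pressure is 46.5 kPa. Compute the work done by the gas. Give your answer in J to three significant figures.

Adiabatic: W = (P₁V₁ − P₂V₂)/(γ − 1) with γ = 5/3.
P₁V₁ = 4176 J, P₂V₂ = 2650 J.
W = (4176 − 2650) / 0.6667 = 2288 J.

W ≈ 2290 J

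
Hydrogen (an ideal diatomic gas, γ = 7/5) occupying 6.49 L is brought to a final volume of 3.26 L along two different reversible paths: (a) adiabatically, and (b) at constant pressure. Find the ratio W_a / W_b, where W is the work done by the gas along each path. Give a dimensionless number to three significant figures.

W_a / W_b ≈ 1.59

Path (a) adiabatic: W = P₁V₁(1 − (V₁/V₂)^(γ−1))/(γ−1) → W_a/(P₁V₁) = -0.7927.
Path (b) isobaric: W = P₁(V₂ − V₁) → W_b/(P₁V₁) = -0.4977.
W_a / W_b = -0.7927 / -0.4977 = 1.593.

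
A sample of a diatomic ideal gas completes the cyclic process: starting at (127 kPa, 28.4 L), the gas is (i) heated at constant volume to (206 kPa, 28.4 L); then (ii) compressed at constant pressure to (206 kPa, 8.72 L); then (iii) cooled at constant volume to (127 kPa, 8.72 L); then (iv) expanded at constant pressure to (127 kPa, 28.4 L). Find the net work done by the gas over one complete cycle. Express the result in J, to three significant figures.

W_net ≈ -1550 J

Constant-volume legs do no work.
W(ii) = (206)(8.72 − 28.4) = -4054 J; W(iv) = (127)(28.4 − 8.72) = 2499 J.
W_net = -4054 + 2499 = -1555 J (the counter-clockwise enclosed area).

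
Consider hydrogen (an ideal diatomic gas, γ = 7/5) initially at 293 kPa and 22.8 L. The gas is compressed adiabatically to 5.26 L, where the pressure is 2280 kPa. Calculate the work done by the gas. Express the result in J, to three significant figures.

W ≈ -13300 J

Adiabatic: W = (P₁V₁ − P₂V₂)/(γ − 1) with γ = 7/5.
P₁V₁ = 6680 J, P₂V₂ = 11993 J.
W = (6680 − 11993) / 0.4 = -13281 J.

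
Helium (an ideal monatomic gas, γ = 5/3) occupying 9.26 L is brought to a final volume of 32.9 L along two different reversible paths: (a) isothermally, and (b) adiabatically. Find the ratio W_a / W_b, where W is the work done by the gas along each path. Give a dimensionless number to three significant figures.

Path (a) isothermal: W = P₁V₁ ln(V₂/V₁) → W_a/(P₁V₁) = 1.268.
Path (b) adiabatic: W = P₁V₁(1 − (V₁/V₂)^(γ−1))/(γ−1) → W_b/(P₁V₁) = 0.8558.
W_a / W_b = 1.268 / 0.8558 = 1.481.

W_a / W_b ≈ 1.48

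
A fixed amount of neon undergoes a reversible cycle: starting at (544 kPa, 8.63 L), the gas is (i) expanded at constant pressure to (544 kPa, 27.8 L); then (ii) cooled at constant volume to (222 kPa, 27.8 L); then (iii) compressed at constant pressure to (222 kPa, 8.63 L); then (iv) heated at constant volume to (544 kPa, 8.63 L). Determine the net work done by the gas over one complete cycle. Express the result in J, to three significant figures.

W_net ≈ 6170 J

Constant-volume legs do no work.
W(i) = (544)(27.8 − 8.63) = 10428 J; W(iii) = (222)(8.63 − 27.8) = -4256 J.
W_net = 10428 − 4256 = 6173 J (the clockwise enclosed area).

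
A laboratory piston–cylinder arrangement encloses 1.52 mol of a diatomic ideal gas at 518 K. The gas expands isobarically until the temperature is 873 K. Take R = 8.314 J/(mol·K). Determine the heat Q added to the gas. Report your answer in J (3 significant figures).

Q ≈ 15700 J

Isobaric: W = nRΔT = (1.52)(8.314)(355) = 4486 J.
ΔU = nCᵥΔT with Cᵥ = 5R/2: ΔU = (1.52)(20.79)(355) = 11216 J.
Q = ΔU + W = 11216 + 4486 = 15702 J.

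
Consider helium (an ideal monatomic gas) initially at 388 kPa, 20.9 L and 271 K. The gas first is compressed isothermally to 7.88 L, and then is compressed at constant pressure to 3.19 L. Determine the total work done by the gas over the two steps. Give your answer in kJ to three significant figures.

W_total ≈ -12.7 kJ

Step 1 (isothermal): W = P₁V₁ ln(V₂/V₁) = (8109) ln(7.88/20.9) = -7910 J.
After step 1: P = 1029 kPa, V = 7.88 L, T = 271 K.
Step 2 (isobaric): W = PΔV = (1029 kPa)(3.19 − 7.88 L) = -4826 J.
W_total = -7910 − 4826 = -12736 J.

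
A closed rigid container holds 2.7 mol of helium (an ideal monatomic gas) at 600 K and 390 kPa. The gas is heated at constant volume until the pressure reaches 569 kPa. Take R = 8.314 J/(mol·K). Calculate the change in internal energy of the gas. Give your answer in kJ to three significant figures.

ΔU ≈ 9.27 kJ

Constant volume ⇒ W = 0, so Q = ΔU = nCᵥΔT with Cᵥ = 3R/2 = 12.47 J/(mol·K).
At constant V, T₂/T₁ = P₂/P₁ ⇒ ΔT = T₁(P₂/P₁ − 1) = 600·(569/390 − 1) = 275.4 K.
ΔU = (2.7)(12.47)(275.4) = 9273 J.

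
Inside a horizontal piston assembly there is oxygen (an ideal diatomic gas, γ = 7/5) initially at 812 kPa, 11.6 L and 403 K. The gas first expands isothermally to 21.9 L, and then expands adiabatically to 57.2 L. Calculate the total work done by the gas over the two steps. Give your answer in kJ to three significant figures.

Step 1 (isothermal): W = P₁V₁ ln(V₂/V₁) = (9419) ln(21.9/11.6) = 5986 J.
After step 1: P = 430.1 kPa, V = 21.9 L, T = 403 K.
Step 2 (adiabatic): W = (P₁V₁ − P₂V₂)/(γ−1) = (9419 − 6416)/0.4 = 7509 J.
W_total = 5986 + 7509 = 13495 J.

W_total ≈ 13.5 kJ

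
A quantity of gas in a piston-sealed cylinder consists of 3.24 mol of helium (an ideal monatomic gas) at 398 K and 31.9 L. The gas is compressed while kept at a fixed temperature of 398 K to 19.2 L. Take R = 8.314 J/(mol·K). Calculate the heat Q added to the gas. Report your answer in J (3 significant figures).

Isothermal ⇒ ΔU = 0, so Q = W = nRT ln(V₂/V₁).
Q = (3.24)(8.314)(398) ln(19.2/31.9) = 10721 × -0.5077 = -5443 J.

Q ≈ -5440 J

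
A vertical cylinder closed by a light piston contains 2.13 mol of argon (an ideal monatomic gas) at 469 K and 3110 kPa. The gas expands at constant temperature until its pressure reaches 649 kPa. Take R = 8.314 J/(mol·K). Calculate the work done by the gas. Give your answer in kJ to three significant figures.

Isothermal process: W = nRT ln(V₂/V₁) = nRT ln(P₁/P₂).
W = (2.13)(8.314)(469) × ln(3110/649)
  = 8305 × ln(4.792) = 8305 × 1.567
W_by_gas = 13014 J.

W ≈ 13.0 kJ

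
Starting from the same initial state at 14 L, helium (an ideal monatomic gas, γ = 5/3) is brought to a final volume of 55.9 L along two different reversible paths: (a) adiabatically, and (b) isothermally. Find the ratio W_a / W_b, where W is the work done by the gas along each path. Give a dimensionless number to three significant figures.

Path (a) adiabatic: W = P₁V₁(1 − (V₁/V₂)^(γ−1))/(γ−1) → W_a/(P₁V₁) = 0.904.
Path (b) isothermal: W = P₁V₁ ln(V₂/V₁) → W_b/(P₁V₁) = 1.385.
W_a / W_b = 0.904 / 1.385 = 0.653.

W_a / W_b ≈ 0.653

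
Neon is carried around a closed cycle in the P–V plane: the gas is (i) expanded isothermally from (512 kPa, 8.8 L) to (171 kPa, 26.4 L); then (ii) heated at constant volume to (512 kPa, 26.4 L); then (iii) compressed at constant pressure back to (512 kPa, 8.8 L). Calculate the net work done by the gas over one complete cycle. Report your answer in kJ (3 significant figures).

W_net ≈ -4.06 kJ

Leg (i): W = PᵢVᵢ ln(V_f/Vᵢ) = (4506) ln(26.4/8.8) = 4950 J.
Leg (ii): W = 0.
Leg (iii): W = PΔV = (512)(8.8 − 26.4) = -9011 J.
W_net = 4950 − 9011 = -4061 J.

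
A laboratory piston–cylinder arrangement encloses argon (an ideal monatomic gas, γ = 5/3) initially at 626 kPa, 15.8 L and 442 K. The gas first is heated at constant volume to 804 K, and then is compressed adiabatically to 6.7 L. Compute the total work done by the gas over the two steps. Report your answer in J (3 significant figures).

Step 1 (isochoric): W = 0 (constant volume).
After step 1: P = 1139 kPa (V unchanged).
Step 2 (adiabatic): W = (P₁V₁ − P₂V₂)/(γ−1) = (17991 − 31875)/0.667 = -20826 J.
W_total = 0 − 20826 = -20826 J.

W_total ≈ -20800 J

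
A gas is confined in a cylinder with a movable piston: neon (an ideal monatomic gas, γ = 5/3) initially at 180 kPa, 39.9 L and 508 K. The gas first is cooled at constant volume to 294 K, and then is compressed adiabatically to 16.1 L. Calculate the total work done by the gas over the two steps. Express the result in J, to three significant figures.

W_total ≈ -5180 J

Step 1 (isochoric): W = 0 (constant volume).
After step 1: P = 104.2 kPa (V unchanged).
Step 2 (adiabatic): W = (P₁V₁ − P₂V₂)/(γ−1) = (4157 − 7612)/0.667 = -5183 J.
W_total = 0 − 5183 = -5183 J.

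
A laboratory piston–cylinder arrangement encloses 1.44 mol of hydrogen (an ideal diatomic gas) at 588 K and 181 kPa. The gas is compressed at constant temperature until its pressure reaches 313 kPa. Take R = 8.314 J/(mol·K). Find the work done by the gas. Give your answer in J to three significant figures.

Isothermal process: W = nRT ln(V₂/V₁) = nRT ln(P₁/P₂).
W = (1.44)(8.314)(588) × ln(181/313)
  = 7040 × ln(0.5783) = 7040 × -0.5477
W_by_gas = -3856 J.

W ≈ -3860 J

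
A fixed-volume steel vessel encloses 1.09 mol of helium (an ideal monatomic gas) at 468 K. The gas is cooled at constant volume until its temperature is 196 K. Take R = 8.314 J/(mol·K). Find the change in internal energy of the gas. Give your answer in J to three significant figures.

ΔU ≈ -3700 J

Constant volume ⇒ W = 0, so Q = ΔU = nCᵥΔT with Cᵥ = 3R/2 = 12.47 J/(mol·K).
ΔU = (1.09)(12.47)(196 − 468) = -3697 J.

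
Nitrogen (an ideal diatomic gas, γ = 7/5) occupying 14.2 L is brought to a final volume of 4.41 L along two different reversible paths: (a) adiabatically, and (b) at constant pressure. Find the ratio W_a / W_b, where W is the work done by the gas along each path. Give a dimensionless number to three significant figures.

W_a / W_b ≈ 2.16

Path (a) adiabatic: W = P₁V₁(1 − (V₁/V₂)^(γ−1))/(γ−1) → W_a/(P₁V₁) = -1.491.
Path (b) isobaric: W = P₁(V₂ − V₁) → W_b/(P₁V₁) = -0.6894.
W_a / W_b = -1.491 / -0.6894 = 2.163.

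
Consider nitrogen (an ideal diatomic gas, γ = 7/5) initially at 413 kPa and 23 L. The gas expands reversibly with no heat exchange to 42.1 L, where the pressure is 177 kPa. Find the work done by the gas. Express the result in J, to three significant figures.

Adiabatic: W = (P₁V₁ − P₂V₂)/(γ − 1) with γ = 7/5.
P₁V₁ = 9499 J, P₂V₂ = 7452 J.
W = (9499 − 7452) / 0.4 = 5118 J.

W ≈ 5120 J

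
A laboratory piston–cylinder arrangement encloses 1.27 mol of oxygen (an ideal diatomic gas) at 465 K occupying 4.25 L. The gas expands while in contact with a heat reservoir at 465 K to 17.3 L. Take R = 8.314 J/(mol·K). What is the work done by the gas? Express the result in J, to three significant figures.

W ≈ 6890 J

Isothermal: W = nRT ln(V₂/V₁).
W = (1.27)(8.314)(465) × ln(17.3/4.25)
  = 4910 × 1.404
W_by_gas = 6892 J.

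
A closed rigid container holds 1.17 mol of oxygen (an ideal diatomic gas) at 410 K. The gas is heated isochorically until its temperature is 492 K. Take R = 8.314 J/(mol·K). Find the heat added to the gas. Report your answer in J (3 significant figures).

Constant volume ⇒ W = 0, so Q = ΔU = nCᵥΔT with Cᵥ = 5R/2 = 20.79 J/(mol·K).
ΔU = (1.17)(20.79)(492 − 410) = 1994 J.

Q ≈ 1990 J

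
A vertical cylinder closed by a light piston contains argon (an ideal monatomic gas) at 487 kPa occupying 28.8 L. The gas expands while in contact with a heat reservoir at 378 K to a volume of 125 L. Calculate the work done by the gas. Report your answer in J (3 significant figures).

Isothermal: W = nRT ln(V₂/V₁) = P₁V₁ ln(V₂/V₁).
P₁V₁ = (487 kPa)(28.8 L) = 14026 J.
W = 14026 × ln(125/28.8) = 14026 × 1.468
W_by_gas = 20589 J.

W ≈ 20600 J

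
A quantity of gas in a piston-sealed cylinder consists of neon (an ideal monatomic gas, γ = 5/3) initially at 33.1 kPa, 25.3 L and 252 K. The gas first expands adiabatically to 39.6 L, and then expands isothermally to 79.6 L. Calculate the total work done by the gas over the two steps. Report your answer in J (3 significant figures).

Step 1 (adiabatic): W = (P₁V₁ − P₂V₂)/(γ−1) = (837.4 − 621.2)/0.667 = 324.3 J.
After step 1: P = 15.69 kPa, V = 39.6 L, T = 186.9 K.
Step 2 (isothermal): W = P₁V₁ ln(V₂/V₁) = (621.2) ln(79.6/39.6) = 433.7 J.
W_total = 324.3 + 433.7 = 758.1 J.

W_total ≈ 758 J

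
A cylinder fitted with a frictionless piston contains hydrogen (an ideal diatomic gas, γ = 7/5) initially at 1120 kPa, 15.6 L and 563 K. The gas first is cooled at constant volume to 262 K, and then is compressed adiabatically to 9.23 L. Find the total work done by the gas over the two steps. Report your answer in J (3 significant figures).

Step 1 (isochoric): W = 0 (constant volume).
After step 1: P = 521.2 kPa (V unchanged).
Step 2 (adiabatic): W = (P₁V₁ − P₂V₂)/(γ−1) = (8131 − 10030)/0.4 = -4748 J.
W_total = 0 − 4748 = -4748 J.

W_total ≈ -4750 J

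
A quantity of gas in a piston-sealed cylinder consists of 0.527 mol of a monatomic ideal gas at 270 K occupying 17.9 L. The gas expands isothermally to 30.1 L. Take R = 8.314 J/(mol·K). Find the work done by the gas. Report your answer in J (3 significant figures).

Isothermal: W = nRT ln(V₂/V₁).
W = (0.527)(8.314)(270) × ln(30.1/17.9)
  = 1183 × 0.5197
W_by_gas = 614.8 J.

W ≈ 615 J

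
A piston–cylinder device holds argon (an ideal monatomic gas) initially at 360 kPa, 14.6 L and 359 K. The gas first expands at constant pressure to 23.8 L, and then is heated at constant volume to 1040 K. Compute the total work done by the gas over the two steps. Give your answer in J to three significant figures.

W_total ≈ 3310 J

Step 1 (isobaric): W = PΔV = (360 kPa)(23.8 − 14.6 L) = 3312 J.
Step 2 (isochoric): W = 0 (constant volume).
W_total = 3312 + 0 = 3312 J.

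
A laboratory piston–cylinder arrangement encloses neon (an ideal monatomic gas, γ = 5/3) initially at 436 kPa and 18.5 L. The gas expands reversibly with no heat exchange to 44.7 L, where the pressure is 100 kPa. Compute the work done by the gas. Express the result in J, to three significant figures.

W ≈ 5390 J

Adiabatic: W = (P₁V₁ − P₂V₂)/(γ − 1) with γ = 5/3.
P₁V₁ = 8066 J, P₂V₂ = 4470 J.
W = (8066 − 4470) / 0.6667 = 5394 J.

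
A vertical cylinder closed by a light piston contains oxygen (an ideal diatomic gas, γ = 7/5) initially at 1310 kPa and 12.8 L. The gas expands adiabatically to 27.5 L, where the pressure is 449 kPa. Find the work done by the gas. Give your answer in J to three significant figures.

Adiabatic: W = (P₁V₁ − P₂V₂)/(γ − 1) with γ = 7/5.
P₁V₁ = 16768 J, P₂V₂ = 12348 J.
W = (16768 − 12348) / 0.4 = 11051 J.

W ≈ 11100 J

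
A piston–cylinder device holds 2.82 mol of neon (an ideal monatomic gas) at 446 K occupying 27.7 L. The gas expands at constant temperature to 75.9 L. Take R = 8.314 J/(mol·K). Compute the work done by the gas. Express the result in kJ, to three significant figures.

W ≈ 10.5 kJ

Isothermal: W = nRT ln(V₂/V₁).
W = (2.82)(8.314)(446) × ln(75.9/27.7)
  = 10457 × 1.008
W_by_gas = 10540 J.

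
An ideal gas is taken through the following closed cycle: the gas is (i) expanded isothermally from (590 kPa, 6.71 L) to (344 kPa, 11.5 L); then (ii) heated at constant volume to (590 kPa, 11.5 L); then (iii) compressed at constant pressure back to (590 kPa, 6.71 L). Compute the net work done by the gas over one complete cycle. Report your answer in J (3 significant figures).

Leg (i): W = PᵢVᵢ ln(V_f/Vᵢ) = (3959) ln(11.5/6.71) = 2133 J.
Leg (ii): W = 0.
Leg (iii): W = PΔV = (590)(6.71 − 11.5) = -2826 J.
W_net = 2133 − 2826 = -693.3 J.

W_net ≈ -693 J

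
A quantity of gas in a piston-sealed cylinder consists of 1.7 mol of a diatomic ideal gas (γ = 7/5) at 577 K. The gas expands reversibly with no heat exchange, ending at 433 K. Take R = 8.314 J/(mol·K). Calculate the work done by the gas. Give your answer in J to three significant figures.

W ≈ 5090 J

Adiabatic ⇒ Q = 0, so W_by = −ΔU = nCᵥ(T₁ − T₂).
Cᵥ = 5R/2 = 20.79 J/(mol·K).
W = (1.7)(20.79)(577 − 433) = 5088 J.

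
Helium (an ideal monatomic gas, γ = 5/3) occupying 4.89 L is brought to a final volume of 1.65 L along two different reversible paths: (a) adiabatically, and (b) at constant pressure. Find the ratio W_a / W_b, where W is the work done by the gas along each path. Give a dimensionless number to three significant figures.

W_a / W_b ≈ 2.41

Path (a) adiabatic: W = P₁V₁(1 − (V₁/V₂)^(γ−1))/(γ−1) → W_a/(P₁V₁) = -1.595.
Path (b) isobaric: W = P₁(V₂ − V₁) → W_b/(P₁V₁) = -0.6626.
W_a / W_b = -1.595 / -0.6626 = 2.407.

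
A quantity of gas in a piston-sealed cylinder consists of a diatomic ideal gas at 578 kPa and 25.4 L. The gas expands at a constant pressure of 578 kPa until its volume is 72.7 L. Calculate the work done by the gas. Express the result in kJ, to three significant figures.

Isobaric: W = P ΔV.
W = (578 kPa)(72.7 − 25.4 L) = (578)(47.3) = 27339 J.

W ≈ 27.3 kJ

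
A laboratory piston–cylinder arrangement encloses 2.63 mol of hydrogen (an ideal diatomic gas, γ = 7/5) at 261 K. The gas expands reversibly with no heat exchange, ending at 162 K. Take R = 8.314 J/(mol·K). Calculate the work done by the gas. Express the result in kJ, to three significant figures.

W ≈ 5.41 kJ

Adiabatic ⇒ Q = 0, so W_by = −ΔU = nCᵥ(T₁ − T₂).
Cᵥ = 5R/2 = 20.79 J/(mol·K).
W = (2.63)(20.79)(261 − 162) = 5412 J.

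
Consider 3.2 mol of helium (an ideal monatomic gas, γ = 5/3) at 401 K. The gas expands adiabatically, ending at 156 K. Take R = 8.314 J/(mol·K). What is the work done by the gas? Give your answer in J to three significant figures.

Adiabatic ⇒ Q = 0, so W_by = −ΔU = nCᵥ(T₁ − T₂).
Cᵥ = 3R/2 = 12.47 J/(mol·K).
W = (3.2)(12.47)(401 − 156) = 9777 J.

W ≈ 9780 J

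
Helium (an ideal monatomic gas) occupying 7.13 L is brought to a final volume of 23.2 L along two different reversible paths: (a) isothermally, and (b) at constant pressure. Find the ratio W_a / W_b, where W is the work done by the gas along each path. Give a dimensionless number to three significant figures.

Path (a) isothermal: W = P₁V₁ ln(V₂/V₁) → W_a/(P₁V₁) = 1.18.
Path (b) isobaric: W = P₁(V₂ − V₁) → W_b/(P₁V₁) = 2.254.
W_a / W_b = 1.18 / 2.254 = 0.5235.

W_a / W_b ≈ 0.523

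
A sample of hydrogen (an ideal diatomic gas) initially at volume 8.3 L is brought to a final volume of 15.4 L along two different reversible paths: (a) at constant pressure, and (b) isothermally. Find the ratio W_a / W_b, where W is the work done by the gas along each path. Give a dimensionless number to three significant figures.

W_a / W_b ≈ 1.38

Path (a) isobaric: W = P₁(V₂ − V₁) → W_a/(P₁V₁) = 0.8554.
Path (b) isothermal: W = P₁V₁ ln(V₂/V₁) → W_b/(P₁V₁) = 0.6181.
W_a / W_b = 0.8554 / 0.6181 = 1.384.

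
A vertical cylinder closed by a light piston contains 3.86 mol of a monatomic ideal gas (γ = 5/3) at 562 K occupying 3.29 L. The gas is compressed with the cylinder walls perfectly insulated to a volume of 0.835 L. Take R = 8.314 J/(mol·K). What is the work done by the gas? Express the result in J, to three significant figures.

W ≈ -40400 J

Adiabatic: TV^(γ−1) = const with γ = 5/3.
T₂ = T₁ (V₁/V₂)^(γ−1) = 562 × (3.29/0.835)^0.667 = 562 × 2.495 = 1402 K.
W_by = nCᵥ(T₁ − T₂) = (3.86)(12.47)(562 − 1402) = -40435 J.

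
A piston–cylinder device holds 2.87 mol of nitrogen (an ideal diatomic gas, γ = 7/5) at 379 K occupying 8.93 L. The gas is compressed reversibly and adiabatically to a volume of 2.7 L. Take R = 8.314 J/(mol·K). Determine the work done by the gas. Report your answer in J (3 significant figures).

W ≈ -13900 J

Adiabatic: TV^(γ−1) = const with γ = 7/5.
T₂ = T₁ (V₁/V₂)^(γ−1) = 379 × (8.93/2.7)^0.4 = 379 × 1.614 = 611.6 K.
W_by = nCᵥ(T₁ − T₂) = (2.87)(20.79)(379 − 611.6) = -13872 J.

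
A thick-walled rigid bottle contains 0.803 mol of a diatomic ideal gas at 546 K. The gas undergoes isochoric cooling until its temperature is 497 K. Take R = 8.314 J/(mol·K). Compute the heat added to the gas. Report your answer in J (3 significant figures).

Q ≈ -818 J

Constant volume ⇒ W = 0, so Q = ΔU = nCᵥΔT with Cᵥ = 5R/2 = 20.79 J/(mol·K).
ΔU = (0.803)(20.79)(497 − 546) = -817.8 J.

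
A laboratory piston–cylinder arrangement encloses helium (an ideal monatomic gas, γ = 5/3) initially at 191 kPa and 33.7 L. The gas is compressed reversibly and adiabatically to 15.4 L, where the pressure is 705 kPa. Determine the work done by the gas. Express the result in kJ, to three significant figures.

W ≈ -6.63 kJ

Adiabatic: W = (P₁V₁ − P₂V₂)/(γ − 1) with γ = 5/3.
P₁V₁ = 6437 J, P₂V₂ = 10857 J.
W = (6437 − 10857) / 0.6667 = -6630 J.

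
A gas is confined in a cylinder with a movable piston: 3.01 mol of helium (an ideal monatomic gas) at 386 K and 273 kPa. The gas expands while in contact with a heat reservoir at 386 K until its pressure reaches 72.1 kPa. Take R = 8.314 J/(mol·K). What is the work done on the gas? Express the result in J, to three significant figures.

W ≈ -12900 J

Isothermal process: W = nRT ln(V₂/V₁) = nRT ln(P₁/P₂).
W = (3.01)(8.314)(386) × ln(273/72.1)
  = 9660 × ln(3.786) = 9660 × 1.331
W_by_gas = 12861 J; work on gas = −W_by = -12861 J.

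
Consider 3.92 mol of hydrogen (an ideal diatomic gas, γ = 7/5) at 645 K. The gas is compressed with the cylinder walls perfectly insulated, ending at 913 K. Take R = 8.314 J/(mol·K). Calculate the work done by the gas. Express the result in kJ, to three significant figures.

W ≈ -21.8 kJ

Adiabatic ⇒ Q = 0, so W_by = −ΔU = nCᵥ(T₁ − T₂).
Cᵥ = 5R/2 = 20.79 J/(mol·K).
W = (3.92)(20.79)(645 − 913) = -21836 J.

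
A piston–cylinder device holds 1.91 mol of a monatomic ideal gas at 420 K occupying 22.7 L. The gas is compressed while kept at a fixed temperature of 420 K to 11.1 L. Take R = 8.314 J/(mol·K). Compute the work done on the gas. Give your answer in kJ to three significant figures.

W ≈ 4.77 kJ

Isothermal: W = nRT ln(V₂/V₁).
W = (1.91)(8.314)(420) × ln(11.1/22.7)
  = 6669 × -0.7154
W_by_gas = -4771 J; work on gas = −W_by = 4771 J.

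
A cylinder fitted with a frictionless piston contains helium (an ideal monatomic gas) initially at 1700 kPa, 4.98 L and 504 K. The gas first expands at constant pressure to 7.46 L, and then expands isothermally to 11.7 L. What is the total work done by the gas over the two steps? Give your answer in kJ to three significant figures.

Step 1 (isobaric): W = PΔV = (1700 kPa)(7.46 − 4.98 L) = 4216 J.
After step 1: P = 1700 kPa, V = 7.46 L, T = 755 K.
Step 2 (isothermal): W = P₁V₁ ln(V₂/V₁) = (12682) ln(11.7/7.46) = 5707 J.
W_total = 4216 + 5707 = 9923 J.

W_total ≈ 9.92 kJ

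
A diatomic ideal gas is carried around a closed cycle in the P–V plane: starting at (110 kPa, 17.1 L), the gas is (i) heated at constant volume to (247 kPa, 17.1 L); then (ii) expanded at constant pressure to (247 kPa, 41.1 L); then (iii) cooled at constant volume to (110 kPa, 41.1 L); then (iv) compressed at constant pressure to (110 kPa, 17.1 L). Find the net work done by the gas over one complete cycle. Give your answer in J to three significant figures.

Constant-volume legs do no work.
W(ii) = (247)(41.1 − 17.1) = 5928 J; W(iv) = (110)(17.1 − 41.1) = -2640 J.
W_net = 5928 − 2640 = 3288 J (the clockwise enclosed area).

W_net ≈ 3290 J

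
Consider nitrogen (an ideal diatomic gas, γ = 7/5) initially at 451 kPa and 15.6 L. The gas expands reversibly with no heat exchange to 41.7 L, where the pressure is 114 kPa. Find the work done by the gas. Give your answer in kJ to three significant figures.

W ≈ 5.70 kJ

Adiabatic: W = (P₁V₁ − P₂V₂)/(γ − 1) with γ = 7/5.
P₁V₁ = 7036 J, P₂V₂ = 4754 J.
W = (7036 − 4754) / 0.4 = 5704 J.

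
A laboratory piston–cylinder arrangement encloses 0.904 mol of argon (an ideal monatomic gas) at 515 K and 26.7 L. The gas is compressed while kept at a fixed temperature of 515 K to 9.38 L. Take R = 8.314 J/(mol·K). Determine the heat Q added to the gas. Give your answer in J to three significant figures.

Q ≈ -4050 J

Isothermal ⇒ ΔU = 0, so Q = W = nRT ln(V₂/V₁).
Q = (0.904)(8.314)(515) ln(9.38/26.7) = 3871 × -1.046 = -4049 J.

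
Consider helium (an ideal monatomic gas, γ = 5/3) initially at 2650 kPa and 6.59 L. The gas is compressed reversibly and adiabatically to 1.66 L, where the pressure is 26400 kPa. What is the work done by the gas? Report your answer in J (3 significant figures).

Adiabatic: W = (P₁V₁ − P₂V₂)/(γ − 1) with γ = 5/3.
P₁V₁ = 17464 J, P₂V₂ = 43824 J.
W = (17464 − 43824) / 0.6667 = -39541 J.

W ≈ -39500 J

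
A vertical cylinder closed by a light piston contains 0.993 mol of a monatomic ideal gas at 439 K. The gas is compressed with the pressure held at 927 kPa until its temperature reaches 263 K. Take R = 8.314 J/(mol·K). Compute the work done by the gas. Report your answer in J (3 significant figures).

Isobaric: W = P ΔV = nR ΔT.
W = (0.993)(8.314)(263 − 439) = -1453 J.

W ≈ -1450 J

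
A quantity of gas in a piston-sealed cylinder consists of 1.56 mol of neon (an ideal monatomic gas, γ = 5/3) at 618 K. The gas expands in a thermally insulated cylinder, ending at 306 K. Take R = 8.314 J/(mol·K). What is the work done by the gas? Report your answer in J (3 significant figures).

Adiabatic ⇒ Q = 0, so W_by = −ΔU = nCᵥ(T₁ − T₂).
Cᵥ = 3R/2 = 12.47 J/(mol·K).
W = (1.56)(12.47)(618 − 306) = 6070 J.

W ≈ 6070 J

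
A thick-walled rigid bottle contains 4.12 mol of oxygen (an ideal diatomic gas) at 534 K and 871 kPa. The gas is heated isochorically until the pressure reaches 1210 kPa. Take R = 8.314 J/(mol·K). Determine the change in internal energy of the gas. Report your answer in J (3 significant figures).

Constant volume ⇒ W = 0, so Q = ΔU = nCᵥΔT with Cᵥ = 5R/2 = 20.79 J/(mol·K).
At constant V, T₂/T₁ = P₂/P₁ ⇒ ΔT = T₁(P₂/P₁ − 1) = 534·(1210/871 − 1) = 207.8 K.
ΔU = (4.12)(20.79)(207.8) = 17798 J.

ΔU ≈ 17800 J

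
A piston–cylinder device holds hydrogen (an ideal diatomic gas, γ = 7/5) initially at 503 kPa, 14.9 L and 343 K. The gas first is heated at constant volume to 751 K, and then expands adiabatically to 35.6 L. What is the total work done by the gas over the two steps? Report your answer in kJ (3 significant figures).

Step 1 (isochoric): W = 0 (constant volume).
After step 1: P = 1101 kPa (V unchanged).
Step 2 (adiabatic): W = (P₁V₁ − P₂V₂)/(γ−1) = (16410 − 11582)/0.4 = 12068 J.
W_total = 0 + 12068 = 12068 J.

W_total ≈ 12.1 kJ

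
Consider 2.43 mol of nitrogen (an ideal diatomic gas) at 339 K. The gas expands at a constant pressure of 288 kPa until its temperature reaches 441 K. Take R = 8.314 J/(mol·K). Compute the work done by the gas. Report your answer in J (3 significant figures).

W ≈ 2060 J

Isobaric: W = P ΔV = nR ΔT.
W = (2.43)(8.314)(441 − 339) = 2061 J.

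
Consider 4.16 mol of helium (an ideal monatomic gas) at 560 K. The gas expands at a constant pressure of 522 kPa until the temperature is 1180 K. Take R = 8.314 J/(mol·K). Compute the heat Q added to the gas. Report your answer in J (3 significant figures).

Q ≈ 53600 J

Isobaric: W = nRΔT = (4.16)(8.314)(620) = 21443 J.
ΔU = nCᵥΔT with Cᵥ = 3R/2: ΔU = (4.16)(12.47)(620) = 32165 J.
Q = ΔU + W = 32165 + 21443 = 53609 J.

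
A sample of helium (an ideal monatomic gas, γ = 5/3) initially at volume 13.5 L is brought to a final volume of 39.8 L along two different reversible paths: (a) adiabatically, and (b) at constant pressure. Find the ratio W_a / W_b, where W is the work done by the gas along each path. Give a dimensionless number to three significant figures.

Path (a) adiabatic: W = P₁V₁(1 − (V₁/V₂)^(γ−1))/(γ−1) → W_a/(P₁V₁) = 0.7704.
Path (b) isobaric: W = P₁(V₂ − V₁) → W_b/(P₁V₁) = 1.948.
W_a / W_b = 0.7704 / 1.948 = 0.3955.

W_a / W_b ≈ 0.395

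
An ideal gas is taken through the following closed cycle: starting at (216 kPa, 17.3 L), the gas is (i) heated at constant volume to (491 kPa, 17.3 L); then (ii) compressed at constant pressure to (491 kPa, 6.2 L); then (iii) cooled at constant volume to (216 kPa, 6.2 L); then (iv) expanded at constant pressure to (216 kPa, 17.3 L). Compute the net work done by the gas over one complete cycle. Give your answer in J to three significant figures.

Constant-volume legs do no work.
W(ii) = (491)(6.2 − 17.3) = -5450 J; W(iv) = (216)(17.3 − 6.2) = 2398 J.
W_net = -5450 + 2398 = -3052 J (the counter-clockwise enclosed area).

W_net ≈ -3050 J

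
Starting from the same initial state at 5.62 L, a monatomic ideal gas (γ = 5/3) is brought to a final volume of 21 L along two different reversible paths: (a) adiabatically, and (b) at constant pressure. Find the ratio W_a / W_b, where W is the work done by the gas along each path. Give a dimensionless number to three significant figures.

W_a / W_b ≈ 0.320

Path (a) adiabatic: W = P₁V₁(1 − (V₁/V₂)^(γ−1))/(γ−1) → W_a/(P₁V₁) = 0.8771.
Path (b) isobaric: W = P₁(V₂ − V₁) → W_b/(P₁V₁) = 2.737.
W_a / W_b = 0.8771 / 2.737 = 0.3205.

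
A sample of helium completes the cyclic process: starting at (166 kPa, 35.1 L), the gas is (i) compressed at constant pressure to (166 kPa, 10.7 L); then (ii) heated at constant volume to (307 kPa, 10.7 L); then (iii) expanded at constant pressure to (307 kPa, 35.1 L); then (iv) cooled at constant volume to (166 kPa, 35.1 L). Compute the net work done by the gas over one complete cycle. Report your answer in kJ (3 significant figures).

Constant-volume legs do no work.
W(i) = (166)(10.7 − 35.1) = -4050 J; W(iii) = (307)(35.1 − 10.7) = 7491 J.
W_net = -4050 + 7491 = 3440 J (the clockwise enclosed area).

W_net ≈ 3.44 kJ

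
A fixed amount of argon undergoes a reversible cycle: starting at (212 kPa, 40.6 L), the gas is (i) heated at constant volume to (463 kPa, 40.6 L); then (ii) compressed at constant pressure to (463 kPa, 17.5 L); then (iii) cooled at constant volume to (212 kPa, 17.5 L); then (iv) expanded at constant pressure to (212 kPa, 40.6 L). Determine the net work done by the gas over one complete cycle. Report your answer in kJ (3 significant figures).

Constant-volume legs do no work.
W(ii) = (463)(17.5 − 40.6) = -10695 J; W(iv) = (212)(40.6 − 17.5) = 4897 J.
W_net = -10695 + 4897 = -5798 J (the counter-clockwise enclosed area).

W_net ≈ -5.80 kJ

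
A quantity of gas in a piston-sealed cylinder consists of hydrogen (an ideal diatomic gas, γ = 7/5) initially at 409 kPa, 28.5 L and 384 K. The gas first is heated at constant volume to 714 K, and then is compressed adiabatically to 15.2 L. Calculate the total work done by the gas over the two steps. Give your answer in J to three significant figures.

Step 1 (isochoric): W = 0 (constant volume).
After step 1: P = 760.5 kPa (V unchanged).
Step 2 (adiabatic): W = (P₁V₁ − P₂V₂)/(γ−1) = (21674 − 27870)/0.4 = -15490 J.
W_total = 0 − 15490 = -15490 J.

W_total ≈ -15500 J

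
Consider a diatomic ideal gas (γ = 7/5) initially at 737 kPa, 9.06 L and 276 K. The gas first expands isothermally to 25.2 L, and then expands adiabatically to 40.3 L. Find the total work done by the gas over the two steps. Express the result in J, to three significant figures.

W_total ≈ 9690 J

Step 1 (isothermal): W = P₁V₁ ln(V₂/V₁) = (6677) ln(25.2/9.06) = 6831 J.
After step 1: P = 265 kPa, V = 25.2 L, T = 276 K.
Step 2 (adiabatic): W = (P₁V₁ − P₂V₂)/(γ−1) = (6677 − 5534)/0.4 = 2858 J.
W_total = 6831 + 2858 = 9689 J.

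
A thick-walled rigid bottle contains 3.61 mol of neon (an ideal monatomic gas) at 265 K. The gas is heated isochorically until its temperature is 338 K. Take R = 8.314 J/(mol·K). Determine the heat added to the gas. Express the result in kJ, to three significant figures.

Constant volume ⇒ W = 0, so Q = ΔU = nCᵥΔT with Cᵥ = 3R/2 = 12.47 J/(mol·K).
ΔU = (3.61)(12.47)(338 − 265) = 3286 J.

Q ≈ 3.29 kJ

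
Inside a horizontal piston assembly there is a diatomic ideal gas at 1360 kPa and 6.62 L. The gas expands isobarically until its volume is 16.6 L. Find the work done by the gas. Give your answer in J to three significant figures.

W ≈ 13600 J

Isobaric: W = P ΔV.
W = (1360 kPa)(16.6 − 6.62 L) = (1360)(9.98) = 13573 J.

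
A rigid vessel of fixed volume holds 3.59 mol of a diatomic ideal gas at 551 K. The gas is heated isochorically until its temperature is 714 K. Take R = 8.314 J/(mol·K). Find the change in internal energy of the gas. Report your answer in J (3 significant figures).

ΔU ≈ 12200 J

Constant volume ⇒ W = 0, so Q = ΔU = nCᵥΔT with Cᵥ = 5R/2 = 20.79 J/(mol·K).
ΔU = (3.59)(20.79)(714 − 551) = 12163 J.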